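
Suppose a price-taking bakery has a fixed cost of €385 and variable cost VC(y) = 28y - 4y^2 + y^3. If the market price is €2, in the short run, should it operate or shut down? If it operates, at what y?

Shut down

Variable cost is VC = 28y - 4y^2 + y^3, so AVC = VC/y = 28 - 4y + y^2 and MC = dTC/dy = 28 - 8y + 3y^2.
The AVC parabola has its vertex at y = 4/2 = 2, where AVC = 28 - 4·2 + 2^2 = €24.
With P < min AVC (€2 < €24), every unit sold adds to the loss.
Best response: produce nothing and absorb the €385 fixed cost.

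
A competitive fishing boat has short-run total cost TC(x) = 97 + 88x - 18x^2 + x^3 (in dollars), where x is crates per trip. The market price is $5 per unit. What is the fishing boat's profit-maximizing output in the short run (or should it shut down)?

Shut down

Variable cost is VC = 88x - 18x^2 + x^3, so AVC = VC/x = 88 - 18x + x^2 and MC = dTC/dx = 88 - 36x + 3x^2.
The AVC parabola has its vertex at x = 18/2 = 9, where AVC = 88 - 18·9 + 9^2 = $7.
P = $5 lies below min AVC = $7; no output level covers variable cost.
Shutting down limits the loss to fixed cost, $97.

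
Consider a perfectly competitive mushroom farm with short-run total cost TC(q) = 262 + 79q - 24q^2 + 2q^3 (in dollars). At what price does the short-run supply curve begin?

The firm shuts down when price falls below the minimum of average variable cost. AVC = VC/q = 79 - 24q + 2q^2.
At the minimum of AVC, MC = AVC. MC = 79 - 48q + 6q^2; setting MC = AVC gives 4q^2 - 24q = 0, so q = 6. min AVC = 7.
The firm shuts down for any P below $7.

$7 per unit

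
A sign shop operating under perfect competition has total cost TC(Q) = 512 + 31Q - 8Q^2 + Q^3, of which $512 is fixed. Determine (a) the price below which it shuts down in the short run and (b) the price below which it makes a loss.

Shutdown price = $15; break-even price = $95

AVC = 31 - 8Q + Q^2; minimized at Q = 4, giving min AVC = $15. That is the shutdown price.
ATC = 512/Q + 31 - 8Q + Q^2. Setting dATC/dQ = −512/Q^2 − 8 + 2Q = 0 gives Q = 8 (since 2·8^3 − 8·8^2 = 512).
min ATC = 512/8 + 31 − 8·8 + 8^2 = $95. That is the break-even price.
For $15 ≤ P < $95 the firm produces at a loss; below $15 it shuts down.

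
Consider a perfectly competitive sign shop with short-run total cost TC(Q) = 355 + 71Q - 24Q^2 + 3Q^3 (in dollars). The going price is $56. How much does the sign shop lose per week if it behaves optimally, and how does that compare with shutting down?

Profit = -$205 at Q = 5

AVC = 71 - 24Q + 3Q^2; min AVC = $23 at Q = 4. Since P = $56 ≥ min AVC, the firm produces.
MC = 71 - 48Q + 9Q^2. Setting P = MC and taking the root on the rising branch gives Q* = 5.
TR = 56·5 = 280. TC = 355 + 130 = 485. Profit = 280 − 485 = -$205.
By producing, the firm covers all variable cost plus $150 of fixed cost; shutting down would lose the full $355.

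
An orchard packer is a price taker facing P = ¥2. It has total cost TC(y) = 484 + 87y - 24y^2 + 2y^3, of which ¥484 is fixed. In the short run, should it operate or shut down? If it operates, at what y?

From TC, MC = TC'(y) = 87 - 48y + 6y^2 and AVC = VC/y = 87 - 24y + 2y^2.
AVC is minimized where dAVC/dy = -24 + 4y = 0, at y = 6; min AVC = 87 - 24·6 + 2·6^2 = ¥15.
Since P = ¥2 < min AVC = ¥15, price fails to cover variable cost at any output.
Best response: produce nothing and absorb the ¥484 fixed cost.

Shut down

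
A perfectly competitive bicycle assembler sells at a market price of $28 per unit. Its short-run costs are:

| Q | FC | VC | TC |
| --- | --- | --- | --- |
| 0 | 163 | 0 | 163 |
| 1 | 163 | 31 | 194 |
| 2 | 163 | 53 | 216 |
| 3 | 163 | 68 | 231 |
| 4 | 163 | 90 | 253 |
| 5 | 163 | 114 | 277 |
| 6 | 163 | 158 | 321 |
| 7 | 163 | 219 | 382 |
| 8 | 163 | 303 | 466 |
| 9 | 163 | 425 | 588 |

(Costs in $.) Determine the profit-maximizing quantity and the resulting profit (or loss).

Q = 5; profit = -$137

Tabulate TR − TC: Q=0: -163; Q=1: -166; Q=2: -160; Q=3: -147; Q=4: -141; Q=5: -137; Q=6: -153; Q=7: -186; Q=8: -242; Q=9: -336.
Profit is maximized at Q = 5. AVC there is 114/5 = $22.80 ≤ P, so producing beats shutting down (which would give -$163).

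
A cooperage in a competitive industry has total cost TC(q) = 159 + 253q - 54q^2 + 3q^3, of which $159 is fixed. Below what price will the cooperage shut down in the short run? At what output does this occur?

The shutdown price is the minimum of AVC. VC = 253q - 54q^2 + 3q^3, so AVC = 253 - 54q + 3q^2.
dAVC/dq = -54 + 6q = 0 gives q = 9. min AVC = 253 - 54·9 + 3·9^2 = 10.
The firm shuts down for any P below $10.

$10 per unit, at q = 9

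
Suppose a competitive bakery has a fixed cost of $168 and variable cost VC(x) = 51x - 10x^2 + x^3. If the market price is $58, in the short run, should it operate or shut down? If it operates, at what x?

Produce at x = 7

From TC, MC = TC'(x) = 51 - 20x + 3x^2 and AVC = VC/x = 51 - 10x + x^2.
The AVC parabola has its vertex at x = 10/2 = 5, where AVC = 51 - 10·5 + 5^2 = $26.
Since P = $58 ≥ min AVC = $26, price covers variable cost and the firm should produce.
Solving P = MC: -7 - 20x + 3x^2 = 0 ⇒ x = -1/3 or 7. On the upward-sloping branch, x* = 7.
Check: AVC at x = 7 is $30 ≤ P, so revenue covers variable cost.
Profit = P·x − TC = 58·7 − 378 = $28.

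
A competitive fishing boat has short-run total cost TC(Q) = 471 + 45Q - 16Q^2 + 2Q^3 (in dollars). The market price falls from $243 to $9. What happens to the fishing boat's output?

MC = 45 - 32Q + 6Q^2; the shutdown threshold is min AVC = $13 (at Q = 4).
At P = $243 ≥ min AVC, set P = MC on the rising branch: Q = 9.
At P = $9 < min AVC = $13, price no longer covers variable cost at any output, so the firm shuts down: Q = 0.

Output falls from 9 to 0 (the firm shuts down)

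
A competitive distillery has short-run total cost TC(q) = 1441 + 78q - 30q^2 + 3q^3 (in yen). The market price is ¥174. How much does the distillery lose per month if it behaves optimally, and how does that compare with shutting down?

AVC = 78 - 30q + 3q^2; min AVC = ¥3 at q = 5. Since P = ¥174 ≥ min AVC, the firm produces.
MC = 78 - 60q + 9q^2. Setting P = MC and taking the root on the rising branch gives q* = 8.
TR = 174·8 = 1392. TC = 1441 + 240 = 1681. Profit = 1392 − 1681 = -¥289.
By producing, the firm covers all variable cost plus ¥1152 of fixed cost; shutting down would lose the full ¥1441.

Profit = -¥289 at q = 8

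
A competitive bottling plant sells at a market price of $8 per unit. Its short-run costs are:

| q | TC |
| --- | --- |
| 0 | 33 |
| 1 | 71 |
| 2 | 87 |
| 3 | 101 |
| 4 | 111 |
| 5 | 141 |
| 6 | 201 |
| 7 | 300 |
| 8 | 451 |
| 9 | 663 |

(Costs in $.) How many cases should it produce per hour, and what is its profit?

Compute π = P·q − TC at each output: q=0: -33; q=1: -63; q=2: -71; q=3: -77; q=4: -79; q=5: -101; q=6: -153; q=7: -244; q=8: -387; q=9: -591.
Profit is highest at q = 0. Equivalently, the lowest AVC in the table is 78/4 ≈ $19.50 at q = 4, and P = $8 falls below it — price never covers variable cost, so the firm shuts down and loses only its fixed cost.

q = 0 (shut down); profit = -$33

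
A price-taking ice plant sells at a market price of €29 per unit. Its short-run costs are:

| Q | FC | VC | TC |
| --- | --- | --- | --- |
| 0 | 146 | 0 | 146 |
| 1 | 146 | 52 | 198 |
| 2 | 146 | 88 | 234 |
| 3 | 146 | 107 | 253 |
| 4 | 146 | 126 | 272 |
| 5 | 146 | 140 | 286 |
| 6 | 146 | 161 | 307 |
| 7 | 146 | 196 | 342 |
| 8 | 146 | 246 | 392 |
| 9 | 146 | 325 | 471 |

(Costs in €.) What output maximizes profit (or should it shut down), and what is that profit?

Tabulate TR − TC: Q=0: -146; Q=1: -169; Q=2: -176; Q=3: -166; Q=4: -156; Q=5: -141; Q=6: -133; Q=7: -139; Q=8: -160; Q=9: -210.
Profit is maximized at Q = 6. AVC there is 161/6 = €26.83 ≤ P, so producing beats shutting down (which would give -€146).

Q = 6; profit = -€133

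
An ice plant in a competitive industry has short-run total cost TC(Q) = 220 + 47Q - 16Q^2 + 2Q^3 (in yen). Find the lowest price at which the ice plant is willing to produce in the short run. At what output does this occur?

Short-run supply begins at min AVC. From VC = 47Q - 16Q^2 + 2Q^3, AVC = 47 - 16Q + 2Q^2.
At the minimum of AVC, MC = AVC. MC = 47 - 32Q + 6Q^2; setting MC = AVC gives 4Q^2 - 16Q = 0, so Q = 4. min AVC = 15.
For P < ¥15 the firm produces nothing.

¥15 per unit, at Q = 4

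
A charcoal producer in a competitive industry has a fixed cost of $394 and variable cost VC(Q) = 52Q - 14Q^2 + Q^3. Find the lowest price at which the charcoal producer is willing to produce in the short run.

$3 per unit

The firm shuts down when price falls below the minimum of average variable cost. AVC = VC/Q = 52 - 14Q + Q^2.
dAVC/dQ = -14 + 2Q = 0 gives Q = 7. min AVC = 52 - 14·7 + 7^2 = 3.
For P < $3 the firm produces nothing.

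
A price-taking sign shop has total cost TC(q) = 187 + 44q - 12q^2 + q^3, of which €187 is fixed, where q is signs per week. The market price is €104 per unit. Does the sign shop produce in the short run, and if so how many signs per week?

Produce at q = 10

From TC, MC = TC'(q) = 44 - 24q + 3q^2 and AVC = VC/q = 44 - 12q + q^2.
The AVC parabola has its vertex at q = 12/2 = 6, where AVC = 44 - 12·6 + 6^2 = €8.
P = €104 exceeds min AVC = €8, so the firm stays open.
P = MC gives -60 - 24q + 3q^2 = 0, with roots -2 and 10. Take the larger (rising MC): q* = 10.
Check: AVC at q = 10 is €24 ≤ P, so revenue covers variable cost.
Profit = P·q − TC = 104·10 − 427 = €613.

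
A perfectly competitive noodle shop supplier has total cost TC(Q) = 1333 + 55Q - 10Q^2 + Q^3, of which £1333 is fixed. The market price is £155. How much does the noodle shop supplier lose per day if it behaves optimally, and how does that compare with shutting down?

Profit = -£333 at Q = 10

AVC = 55 - 10Q + Q^2 has its minimum £30 at Q = 5; price £155 clears that bar, so the firm operates.
With MC = 55 - 20Q + 3Q^2, P = MC on the upward-sloping part at Q* = 10.
TR = 155·10 = 1550. TC = 1333 + 550 = 1883. Profit = 1550 − 1883 = -£333.
Shutting down would mean losing the fixed cost of £1333, so operating at a loss of £333 is better by £1000.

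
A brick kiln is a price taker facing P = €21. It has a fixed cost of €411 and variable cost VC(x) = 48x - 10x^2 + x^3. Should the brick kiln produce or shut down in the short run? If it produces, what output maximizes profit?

From TC, MC = TC'(x) = 48 - 20x + 3x^2 and AVC = VC/x = 48 - 10x + x^2.
AVC is minimized where dAVC/dx = -10 + 2x = 0, at x = 5; min AVC = 48 - 10·5 + 5^2 = €23.
Since P = €21 < min AVC = €23, price fails to cover variable cost at any output.
The firm minimizes its loss by shutting down and losing only its fixed cost of €411.

Shut down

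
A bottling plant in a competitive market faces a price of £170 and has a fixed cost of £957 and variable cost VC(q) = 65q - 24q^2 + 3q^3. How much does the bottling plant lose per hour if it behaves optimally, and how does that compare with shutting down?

AVC = 65 - 24q + 3q^2; min AVC = £17 at q = 4. Since P = £170 ≥ min AVC, the firm produces.
MC = 65 - 48q + 9q^2. Setting P = MC and taking the root on the rising branch gives q* = 7.
TR = 170·7 = 1190. TC = 957 + 308 = 1265. Profit = 1190 − 1265 = -£75.
By producing, the firm covers all variable cost plus £882 of fixed cost; shutting down would lose the full £957.

Profit = -£75 at q = 7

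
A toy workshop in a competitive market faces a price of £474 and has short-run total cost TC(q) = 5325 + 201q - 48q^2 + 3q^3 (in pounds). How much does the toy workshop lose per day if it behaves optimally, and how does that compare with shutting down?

Profit = -£255 at q = 13

AVC = 201 - 48q + 3q^2; min AVC = £9 at q = 8. Since P = £474 ≥ min AVC, the firm produces.
With MC = 201 - 96q + 9q^2, P = MC on the upward-sloping part at q* = 13.
TR = 474·13 = 6162. TC = 5325 + 1092 = 6417. Profit = 6162 − 6417 = -£255.
By producing, the firm covers all variable cost plus £5070 of fixed cost; shutting down would lose the full £5325.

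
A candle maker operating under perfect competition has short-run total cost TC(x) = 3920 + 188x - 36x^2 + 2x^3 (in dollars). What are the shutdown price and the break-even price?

Shutdown price = $26; break-even price = $356

Shutdown price = min AVC. AVC = 188 - 36x + 2x^2, with vertex at x = 9 and minimum $26.
ATC = 3920/x + 188 - 36x + 2x^2. Setting dATC/dx = −3920/x^2 − 36 + 4x = 0 gives x = 14 (since 4·14^3 − 36·14^2 = 3920).
min ATC = 3920/14 + 188 − 36·14 + 2·14^2 = $356. That is the break-even price.
Between these two prices the firm operates at a loss; above $356 it earns a profit.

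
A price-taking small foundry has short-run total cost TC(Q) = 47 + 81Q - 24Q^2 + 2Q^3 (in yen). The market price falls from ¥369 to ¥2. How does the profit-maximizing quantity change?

MC = 81 - 48Q + 6Q^2; the shutdown threshold is min AVC = ¥9 (at Q = 6).
With P = ¥369 above the shutdown price, P = MC gives Q = 12.
At P = ¥2 < min AVC = ¥9, price no longer covers variable cost at any output, so the firm shuts down: Q = 0.

Output falls from 12 to 0 (the firm shuts down)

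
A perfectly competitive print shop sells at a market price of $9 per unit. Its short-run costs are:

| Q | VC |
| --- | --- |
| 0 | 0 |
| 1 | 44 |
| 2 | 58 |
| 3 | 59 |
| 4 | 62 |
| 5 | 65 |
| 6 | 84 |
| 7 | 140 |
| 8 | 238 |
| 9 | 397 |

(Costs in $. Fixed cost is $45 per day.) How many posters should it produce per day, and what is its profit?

Compute π = P·Q − TC at each output: Q=0: -45; Q=1: -80; Q=2: -85; Q=3: -77; Q=4: -71; Q=5: -65; Q=6: -75; Q=7: -122; Q=8: -211; Q=9: -361.
Profit is highest at Q = 0. Equivalently, the lowest AVC in the table is 65/5 ≈ $13 at Q = 5, and P = $9 falls below it — price never covers variable cost, so the firm shuts down and loses only its fixed cost.

Q = 0 (shut down); profit = -$45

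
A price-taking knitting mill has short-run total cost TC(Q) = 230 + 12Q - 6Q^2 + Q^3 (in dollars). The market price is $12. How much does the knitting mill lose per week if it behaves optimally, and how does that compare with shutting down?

AVC = 12 - 6Q + Q^2; min AVC = $3 at Q = 3. Since P = $12 ≥ min AVC, the firm produces.
With MC = 12 - 12Q + 3Q^2, P = MC on the upward-sloping part at Q* = 4.
TR = 12·4 = 48. TC = 230 + 16 = 246. Profit = 48 − 246 = -$198.
Shutting down would mean losing the fixed cost of $230, so operating at a loss of $198 is better by $32.

Profit = -$198 at Q = 4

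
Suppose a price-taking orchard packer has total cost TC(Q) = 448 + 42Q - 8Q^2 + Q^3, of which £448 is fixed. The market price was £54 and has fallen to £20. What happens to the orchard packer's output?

Output falls from 6 to 0 (the firm shuts down)

MC = 42 - 16Q + 3Q^2; the shutdown threshold is min AVC = £26 (at Q = 4).
At P = £54 ≥ min AVC, set P = MC on the rising branch: Q = 6.
At P = £20 < min AVC = £26, price no longer covers variable cost at any output, so the firm shuts down: Q = 0.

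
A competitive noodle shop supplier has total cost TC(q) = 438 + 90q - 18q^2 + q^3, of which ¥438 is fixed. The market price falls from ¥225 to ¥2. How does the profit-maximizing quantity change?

Output falls from 15 to 0 (the firm shuts down)

MC = 90 - 36q + 3q^2; the shutdown threshold is min AVC = ¥9 (at q = 9).
With P = ¥225 above the shutdown price, P = MC gives q = 15.
At P = ¥2 < min AVC = ¥9, price no longer covers variable cost at any output, so the firm shuts down: q = 0.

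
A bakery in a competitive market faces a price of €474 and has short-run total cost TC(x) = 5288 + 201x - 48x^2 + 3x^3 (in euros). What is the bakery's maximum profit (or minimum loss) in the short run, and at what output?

Profit = -€218 at x = 13

AVC = 201 - 48x + 3x^2; min AVC = €9 at x = 8. Since P = €474 ≥ min AVC, the firm produces.
MC = 201 - 96x + 9x^2. Setting P = MC and taking the root on the rising branch gives x* = 13.
TR = 474·13 = 6162. TC = 5288 + 1092 = 6380. Profit = 6162 − 6380 = -€218.
By producing, the firm covers all variable cost plus €5070 of fixed cost; shutting down would lose the full €5288.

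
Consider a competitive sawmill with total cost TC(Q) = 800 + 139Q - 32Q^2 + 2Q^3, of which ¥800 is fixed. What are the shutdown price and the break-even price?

AVC = 139 - 32Q + 2Q^2; minimized at Q = 8, giving min AVC = ¥11. That is the shutdown price.
ATC = 800/Q + 139 - 32Q + 2Q^2. Setting dATC/dQ = −800/Q^2 − 32 + 4Q = 0 gives Q = 10 (since 4·10^3 − 32·10^2 = 800).
min ATC = 800/10 + 139 − 32·10 + 2·10^2 = ¥99. That is the break-even price.
Between these two prices the firm operates at a loss; above ¥99 it earns a profit.

Shutdown price = ¥11; break-even price = ¥99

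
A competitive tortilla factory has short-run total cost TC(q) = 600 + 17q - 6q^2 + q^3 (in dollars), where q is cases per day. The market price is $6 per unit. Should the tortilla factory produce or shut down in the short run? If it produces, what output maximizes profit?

From TC, MC = TC'(q) = 17 - 12q + 3q^2 and AVC = VC/q = 17 - 6q + q^2.
The AVC parabola has its vertex at q = 6/2 = 3, where AVC = 17 - 6·3 + 3^2 = $8.
Since P = $6 < min AVC = $8, price fails to cover variable cost at any output.
The firm minimizes its loss by shutting down and losing only its fixed cost of $600.

Shut down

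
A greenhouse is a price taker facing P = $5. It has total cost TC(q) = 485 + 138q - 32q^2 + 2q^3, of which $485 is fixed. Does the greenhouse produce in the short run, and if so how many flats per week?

Shut down

Strip out fixed cost: VC = 138q - 32q^2 + 2q^3. Then AVC = 138 - 32q + 2q^2 and MC = 138 - 64q + 6q^2.
AVC hits its minimum where MC = AVC, at q = 8, giving min AVC = 138 - 32·8 + 2·8^2 = $10.
With P < min AVC ($5 < $10), every unit sold adds to the loss.
Shutting down limits the loss to fixed cost, $485.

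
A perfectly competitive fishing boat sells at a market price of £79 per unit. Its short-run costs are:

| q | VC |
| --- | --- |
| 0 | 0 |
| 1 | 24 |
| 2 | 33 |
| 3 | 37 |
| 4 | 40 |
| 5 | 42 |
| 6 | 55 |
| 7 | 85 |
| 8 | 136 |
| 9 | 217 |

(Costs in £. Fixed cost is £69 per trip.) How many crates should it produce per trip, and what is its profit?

q = 8; profit = £427

Tabulate TR − TC: q=0: -69; q=1: -14; q=2: 56; q=3: 131; q=4: 207; q=5: 284; q=6: 350; q=7: 399; q=8: 427; q=9: 425.
Profit is maximized at q = 8. AVC there is 136/8 = £17 ≤ P, so producing beats shutting down (which would give -£69).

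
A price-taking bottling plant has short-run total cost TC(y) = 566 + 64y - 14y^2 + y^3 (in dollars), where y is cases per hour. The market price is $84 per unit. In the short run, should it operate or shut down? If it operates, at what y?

Produce at y = 10

Strip out fixed cost: VC = 64y - 14y^2 + y^3. Then AVC = 64 - 14y + y^2 and MC = 64 - 28y + 3y^2.
The AVC parabola has its vertex at y = 14/2 = 7, where AVC = 64 - 14·7 + 7^2 = $15.
Since P = $84 ≥ min AVC = $15, price covers variable cost and the firm should produce.
Set P = MC: 84 = 64 - 28y + 3y^2 → -20 - 28y + 3y^2 = 0. The roots are y = -2/3 and y = 10; the profit-maximizing output is on the rising part of MC, so y* = 10.
Check: AVC at y = 10 is $24 ≤ P, so revenue covers variable cost.
Profit = P·y − TC = 84·10 − 806 = $34.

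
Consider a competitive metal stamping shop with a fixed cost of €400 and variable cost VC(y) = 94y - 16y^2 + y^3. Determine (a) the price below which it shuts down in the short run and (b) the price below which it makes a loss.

Shutdown price = min AVC. AVC = 94 - 16y + y^2, with vertex at y = 8 and minimum €30.
ATC = 400/y + 94 - 16y + y^2. Setting dATC/dy = −400/y^2 − 16 + 2y = 0 gives y = 10 (since 2·10^3 − 16·10^2 = 400).
min ATC = 400/10 + 94 − 16·10 + 10^2 = €74. That is the break-even price.
For €30 ≤ P < €74 the firm produces at a loss; below €30 it shuts down.

Shutdown price = €30; break-even price = €74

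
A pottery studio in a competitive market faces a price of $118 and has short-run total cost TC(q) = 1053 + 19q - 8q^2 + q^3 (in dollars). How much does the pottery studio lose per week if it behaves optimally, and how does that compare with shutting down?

Profit = -$243 at q = 9

AVC = 19 - 8q + q^2; min AVC = $3 at q = 4. Since P = $118 ≥ min AVC, the firm produces.
MC = 19 - 16q + 3q^2. Setting P = MC and taking the root on the rising branch gives q* = 9.
TR = 118·9 = 1062. TC = 1053 + 252 = 1305. Profit = 1062 − 1305 = -$243.
That loss of $243 beats the $1053 the firm would lose by shutting down; producing recovers $810 of fixed cost.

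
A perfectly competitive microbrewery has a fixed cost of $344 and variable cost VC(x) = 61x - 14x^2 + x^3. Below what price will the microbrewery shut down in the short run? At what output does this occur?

The shutdown price is the minimum of AVC. VC = 61x - 14x^2 + x^3, so AVC = 61 - 14x + x^2.
dAVC/dx = -14 + 2x = 0 gives x = 7. min AVC = 61 - 14·7 + 7^2 = 12.
So the shutdown price is $12.

$12 per unit, at x = 7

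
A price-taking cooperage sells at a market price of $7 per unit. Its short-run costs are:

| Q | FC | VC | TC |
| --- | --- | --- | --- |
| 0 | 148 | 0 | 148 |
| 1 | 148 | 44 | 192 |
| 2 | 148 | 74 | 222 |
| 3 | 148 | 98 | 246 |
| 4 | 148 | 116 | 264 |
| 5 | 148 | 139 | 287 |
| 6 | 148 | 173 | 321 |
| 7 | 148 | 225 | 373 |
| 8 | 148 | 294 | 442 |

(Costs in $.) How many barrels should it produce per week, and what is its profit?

Q = 0 (shut down); profit = -$148

Profit at each row (π = 7Q − TC): Q=0: -148; Q=1: -185; Q=2: -208; Q=3: -225; Q=4: -236; Q=5: -252; Q=6: -279; Q=7: -324; Q=8: -386.
Profit is highest at Q = 0. Equivalently, the lowest AVC in the table is 139/5 ≈ $27.80 at Q = 5, and P = $7 falls below it — price never covers variable cost, so the firm shuts down and loses only its fixed cost.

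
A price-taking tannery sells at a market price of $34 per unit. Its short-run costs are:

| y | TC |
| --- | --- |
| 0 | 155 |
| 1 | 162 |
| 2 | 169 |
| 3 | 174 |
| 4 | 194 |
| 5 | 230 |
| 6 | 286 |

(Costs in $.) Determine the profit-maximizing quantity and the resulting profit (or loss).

Tabulate TR − TC: y=0: -155; y=1: -128; y=2: -101; y=3: -72; y=4: -58; y=5: -60; y=6: -82.
Profit is maximized at y = 4. AVC there is 39/4 = $9.75 ≤ P, so producing beats shutting down (which would give -$155).

y = 4; profit = -$58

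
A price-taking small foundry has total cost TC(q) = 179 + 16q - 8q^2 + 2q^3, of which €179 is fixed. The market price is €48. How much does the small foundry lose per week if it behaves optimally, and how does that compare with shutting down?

AVC = 16 - 8q + 2q^2 has its minimum €8 at q = 2; price €48 clears that bar, so the firm operates.
MC = 16 - 16q + 6q^2. Setting P = MC and taking the root on the rising branch gives q* = 4.
TR = 48·4 = 192. TC = 179 + 64 = 243. Profit = 192 − 243 = -€51.
By producing, the firm covers all variable cost plus €128 of fixed cost; shutting down would lose the full €179.

Profit = -€51 at q = 4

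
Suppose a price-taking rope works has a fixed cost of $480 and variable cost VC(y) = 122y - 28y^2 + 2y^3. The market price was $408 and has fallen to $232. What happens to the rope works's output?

MC = 122 - 56y + 6y^2; the shutdown threshold is min AVC = $24 (at y = 7).
With P = $408 above the shutdown price, P = MC gives y = 13.
At P = $232 ≥ min AVC, set P = MC: y = 11. The firm stays open but cuts output.

Output falls from 13 to 11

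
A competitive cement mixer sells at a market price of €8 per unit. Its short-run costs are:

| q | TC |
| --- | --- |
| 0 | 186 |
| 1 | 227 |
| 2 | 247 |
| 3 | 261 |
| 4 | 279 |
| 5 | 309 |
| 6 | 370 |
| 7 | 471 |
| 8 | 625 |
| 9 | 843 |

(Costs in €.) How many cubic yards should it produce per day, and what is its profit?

Tabulate TR − TC: q=0: -186; q=1: -219; q=2: -231; q=3: -237; q=4: -247; q=5: -269; q=6: -322; q=7: -415; q=8: -561; q=9: -771.
Profit is highest at q = 0. Equivalently, the lowest AVC in the table is 93/4 ≈ €23.25 at q = 4, and P = €8 falls below it — price never covers variable cost, so the firm shuts down and loses only its fixed cost.

q = 0 (shut down); profit = -€186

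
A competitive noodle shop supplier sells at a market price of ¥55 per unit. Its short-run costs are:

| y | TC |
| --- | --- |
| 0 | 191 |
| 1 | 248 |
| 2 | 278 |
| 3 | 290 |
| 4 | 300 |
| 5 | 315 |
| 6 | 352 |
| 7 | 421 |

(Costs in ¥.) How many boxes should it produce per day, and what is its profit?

y = 6; profit = -¥22

Tabulate TR − TC: y=0: -191; y=1: -193; y=2: -168; y=3: -125; y=4: -80; y=5: -40; y=6: -22; y=7: -36.
Profit is maximized at y = 6. AVC there is 161/6 = ¥26.83 ≤ P, so producing beats shutting down (which would give -¥191).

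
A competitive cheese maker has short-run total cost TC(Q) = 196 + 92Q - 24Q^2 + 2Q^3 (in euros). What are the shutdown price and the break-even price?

Shutdown price = min AVC. AVC = 92 - 24Q + 2Q^2, with vertex at Q = 6 and minimum €20.
ATC = 196/Q + 92 - 24Q + 2Q^2. Setting dATC/dQ = −196/Q^2 − 24 + 4Q = 0 gives Q = 7 (since 4·7^3 − 24·7^2 = 196).
min ATC = 196/7 + 92 − 24·7 + 2·7^2 = €50. That is the break-even price.
Between these two prices the firm operates at a loss; above €50 it earns a profit.

Shutdown price = €20; break-even price = €50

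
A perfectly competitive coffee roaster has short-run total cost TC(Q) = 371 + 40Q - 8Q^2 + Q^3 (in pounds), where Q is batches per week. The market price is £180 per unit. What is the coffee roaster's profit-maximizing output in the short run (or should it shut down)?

Produce at Q = 10

From TC, MC = TC'(Q) = 40 - 16Q + 3Q^2 and AVC = VC/Q = 40 - 8Q + Q^2.
AVC hits its minimum where MC = AVC, at Q = 4, giving min AVC = 40 - 8·4 + 4^2 = £24.
Since P = £180 ≥ min AVC = £24, price covers variable cost and the firm should produce.
Solving P = MC: -140 - 16Q + 3Q^2 = 0 ⇒ Q = -14/3 or 10. On the upward-sloping branch, Q* = 10.
Check: AVC at Q = 10 is £60 ≤ P, so revenue covers variable cost.
Profit = P·Q − TC = 180·10 − 971 = £829.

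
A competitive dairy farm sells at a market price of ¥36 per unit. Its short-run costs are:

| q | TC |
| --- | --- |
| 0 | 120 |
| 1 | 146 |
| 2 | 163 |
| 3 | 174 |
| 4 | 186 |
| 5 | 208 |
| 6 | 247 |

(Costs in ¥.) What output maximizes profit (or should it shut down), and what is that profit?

q = 5; profit = -¥28

Profit at each row (π = 36q − TC): q=0: -120; q=1: -110; q=2: -91; q=3: -66; q=4: -42; q=5: -28; q=6: -31.
Profit is maximized at q = 5. AVC there is 88/5 = ¥17.60 ≤ P, so producing beats shutting down (which would give -¥120).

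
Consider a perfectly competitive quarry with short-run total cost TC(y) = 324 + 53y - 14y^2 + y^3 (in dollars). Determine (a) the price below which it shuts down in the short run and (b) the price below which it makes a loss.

AVC = 53 - 14y + y^2; minimized at y = 7, giving min AVC = $4. That is the shutdown price.
ATC = 324/y + 53 - 14y + y^2. Setting dATC/dy = −324/y^2 − 14 + 2y = 0 gives y = 9 (since 2·9^3 − 14·9^2 = 324).
min ATC = 324/9 + 53 − 14·9 + 9^2 = $44. That is the break-even price.
For $4 ≤ P < $44 the firm produces at a loss; below $4 it shuts down.

Shutdown price = $4; break-even price = $44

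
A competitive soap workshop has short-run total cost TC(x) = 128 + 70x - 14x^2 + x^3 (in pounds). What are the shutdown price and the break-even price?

Shutdown price = £21; break-even price = £38

Shutdown price = min AVC. AVC = 70 - 14x + x^2, with vertex at x = 7 and minimum £21.
ATC = 128/x + 70 - 14x + x^2. Setting dATC/dx = −128/x^2 − 14 + 2x = 0 gives x = 8 (since 2·8^3 − 14·8^2 = 128).
min ATC = 128/8 + 70 − 14·8 + 8^2 = £38. That is the break-even price.
For £21 ≤ P < £38 the firm produces at a loss; below £21 it shuts down.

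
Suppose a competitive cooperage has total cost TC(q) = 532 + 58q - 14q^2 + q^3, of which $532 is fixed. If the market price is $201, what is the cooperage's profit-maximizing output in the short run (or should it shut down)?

Variable cost is VC = 58q - 14q^2 + q^3, so AVC = VC/q = 58 - 14q + q^2 and MC = dTC/dq = 58 - 28q + 3q^2.
The AVC parabola has its vertex at q = 14/2 = 7, where AVC = 58 - 14·7 + 7^2 = $9.
P = $201 exceeds min AVC = $9, so the firm stays open.
Set P = MC: 201 = 58 - 28q + 3q^2 → -143 - 28q + 3q^2 = 0. The roots are q = -11/3 and q = 13; the profit-maximizing output is on the rising part of MC, so q* = 13.
Check: AVC at q = 13 is $45 ≤ P, so revenue covers variable cost.
Profit = P·q − TC = 201·13 − 1117 = $1496.

Produce at q = 13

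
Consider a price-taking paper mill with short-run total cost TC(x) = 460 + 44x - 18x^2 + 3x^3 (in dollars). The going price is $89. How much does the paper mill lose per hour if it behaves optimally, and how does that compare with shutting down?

Profit = -$160 at x = 5

AVC = 44 - 18x + 3x^2; min AVC = $17 at x = 3. Since P = $89 ≥ min AVC, the firm produces.
MC = 44 - 36x + 9x^2. Setting P = MC and taking the root on the rising branch gives x* = 5.
TR = 89·5 = 445. TC = 460 + 145 = 605. Profit = 445 − 605 = -$160.
That loss of $160 beats the $460 the firm would lose by shutting down; producing recovers $300 of fixed cost.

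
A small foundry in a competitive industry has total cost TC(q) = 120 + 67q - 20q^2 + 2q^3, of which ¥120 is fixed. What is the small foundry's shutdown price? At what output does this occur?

Short-run supply begins at min AVC. From VC = 67q - 20q^2 + 2q^3, AVC = 67 - 20q + 2q^2.
At the minimum of AVC, MC = AVC. MC = 67 - 40q + 6q^2; setting MC = AVC gives 4q^2 - 20q = 0, so q = 5. min AVC = 17.
For P < ¥17 the firm produces nothing.

¥17 per unit, at q = 5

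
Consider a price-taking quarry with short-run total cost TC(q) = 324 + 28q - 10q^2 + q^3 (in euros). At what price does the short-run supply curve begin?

€3 per unit

Short-run supply begins at min AVC. From VC = 28q - 10q^2 + q^3, AVC = 28 - 10q + q^2.
At the minimum of AVC, MC = AVC. MC = 28 - 20q + 3q^2; setting MC = AVC gives 2q^2 - 10q = 0, so q = 5. min AVC = 3.
So the shutdown price is €3.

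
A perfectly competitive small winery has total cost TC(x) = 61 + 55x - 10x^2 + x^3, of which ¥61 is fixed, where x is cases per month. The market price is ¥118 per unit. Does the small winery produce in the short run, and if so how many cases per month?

Produce at x = 9

Strip out fixed cost: VC = 55x - 10x^2 + x^3. Then AVC = 55 - 10x + x^2 and MC = 55 - 20x + 3x^2.
AVC is minimized where dAVC/dx = -10 + 2x = 0, at x = 5; min AVC = 55 - 10·5 + 5^2 = ¥30.
Because ¥118 ≥ ¥30, revenue can cover variable cost; the firm operates.
Solving P = MC: -63 - 20x + 3x^2 = 0 ⇒ x = -7/3 or 9. On the upward-sloping branch, x* = 9.
Check: AVC at x = 9 is ¥46 ≤ P, so revenue covers variable cost.
Profit = P·x − TC = 118·9 − 475 = ¥587.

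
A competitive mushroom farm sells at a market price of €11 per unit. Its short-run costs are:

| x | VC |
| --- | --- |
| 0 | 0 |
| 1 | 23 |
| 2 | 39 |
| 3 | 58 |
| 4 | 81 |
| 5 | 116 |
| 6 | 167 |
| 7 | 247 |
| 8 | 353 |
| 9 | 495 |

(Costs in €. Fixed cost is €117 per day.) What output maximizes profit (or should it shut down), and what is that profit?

Tabulate TR − TC: x=0: -117; x=1: -129; x=2: -134; x=3: -142; x=4: -154; x=5: -178; x=6: -218; x=7: -287; x=8: -382; x=9: -513.
Profit is highest at x = 0. Equivalently, the lowest AVC in the table is 58/3 ≈ €19.33 at x = 3, and P = €11 falls below it — price never covers variable cost, so the firm shuts down and loses only its fixed cost.

x = 0 (shut down); profit = -€117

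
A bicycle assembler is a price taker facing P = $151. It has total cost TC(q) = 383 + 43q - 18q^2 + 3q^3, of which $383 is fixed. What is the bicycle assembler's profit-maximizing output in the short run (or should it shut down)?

Strip out fixed cost: VC = 43q - 18q^2 + 3q^3. Then AVC = 43 - 18q + 3q^2 and MC = 43 - 36q + 9q^2.
AVC hits its minimum where MC = AVC, at q = 3, giving min AVC = 43 - 18·3 + 3·3^2 = $16.
P = $151 exceeds min AVC = $16, so the firm stays open.
P = MC gives -108 - 36q + 9q^2 = 0, with roots -2 and 6. Take the larger (rising MC): q* = 6.
Check: AVC at q = 6 is $43 ≤ P, so revenue covers variable cost.
Profit = P·q − TC = 151·6 − 641 = $265.

Produce at q = 6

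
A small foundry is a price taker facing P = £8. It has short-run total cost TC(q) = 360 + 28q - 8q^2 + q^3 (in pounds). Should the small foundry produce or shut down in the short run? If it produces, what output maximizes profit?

Shut down

From TC, MC = TC'(q) = 28 - 16q + 3q^2 and AVC = VC/q = 28 - 8q + q^2.
AVC hits its minimum where MC = AVC, at q = 4, giving min AVC = 28 - 8·4 + 4^2 = £12.
P = £8 lies below min AVC = £12; no output level covers variable cost.
Best response: produce nothing and absorb the £360 fixed cost.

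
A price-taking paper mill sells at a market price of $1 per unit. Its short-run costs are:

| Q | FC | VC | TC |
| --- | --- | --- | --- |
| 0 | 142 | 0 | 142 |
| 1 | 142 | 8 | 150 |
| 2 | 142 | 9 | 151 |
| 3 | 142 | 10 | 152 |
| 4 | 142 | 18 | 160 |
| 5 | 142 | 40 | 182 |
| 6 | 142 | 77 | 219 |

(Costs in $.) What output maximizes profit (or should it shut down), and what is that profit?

Q = 0 (shut down); profit = -$142

Tabulate TR − TC: Q=0: -142; Q=1: -149; Q=2: -149; Q=3: -149; Q=4: -156; Q=5: -177; Q=6: -213.
Profit is highest at Q = 0. Equivalently, the lowest AVC in the table is 10/3 ≈ $3.33 at Q = 3, and P = $1 falls below it — price never covers variable cost, so the firm shuts down and loses only its fixed cost.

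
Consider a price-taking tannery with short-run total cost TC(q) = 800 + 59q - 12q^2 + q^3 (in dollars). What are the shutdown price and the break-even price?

AVC = 59 - 12q + q^2; minimized at q = 6, giving min AVC = $23. That is the shutdown price.
ATC = 800/q + 59 - 12q + q^2. Setting dATC/dq = −800/q^2 − 12 + 2q = 0 gives q = 10 (since 2·10^3 − 12·10^2 = 800).
min ATC = 800/10 + 59 − 12·10 + 10^2 = $119. That is the break-even price.
Between these two prices the firm operates at a loss; above $119 it earns a profit.

Shutdown price = $23; break-even price = $119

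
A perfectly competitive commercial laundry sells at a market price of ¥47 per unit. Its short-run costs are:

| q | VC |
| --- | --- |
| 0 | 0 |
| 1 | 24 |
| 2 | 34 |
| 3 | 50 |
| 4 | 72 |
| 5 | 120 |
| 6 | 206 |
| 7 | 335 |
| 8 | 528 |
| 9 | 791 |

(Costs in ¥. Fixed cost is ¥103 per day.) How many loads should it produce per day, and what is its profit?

Tabulate TR − TC: q=0: -103; q=1: -80; q=2: -43; q=3: -12; q=4: 13; q=5: 12; q=6: -27; q=7: -109; q=8: -255; q=9: -471.
Profit is maximized at q = 4. AVC there is 72/4 = ¥18 ≤ P, so producing beats shutting down (which would give -¥103).

q = 4; profit = ¥13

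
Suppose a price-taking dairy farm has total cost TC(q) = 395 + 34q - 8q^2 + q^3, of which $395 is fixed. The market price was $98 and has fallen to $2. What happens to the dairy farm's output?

MC = 34 - 16q + 3q^2; the shutdown threshold is min AVC = $18 (at q = 4).
At P = $98 ≥ min AVC, set P = MC on the rising branch: q = 8.
At P = $2 < min AVC = $18, price no longer covers variable cost at any output, so the firm shuts down: q = 0.

Output falls from 8 to 0 (the firm shuts down)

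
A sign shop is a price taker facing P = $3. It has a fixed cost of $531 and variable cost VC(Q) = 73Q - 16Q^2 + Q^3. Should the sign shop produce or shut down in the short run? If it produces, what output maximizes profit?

Shut down

Strip out fixed cost: VC = 73Q - 16Q^2 + Q^3. Then AVC = 73 - 16Q + Q^2 and MC = 73 - 32Q + 3Q^2.
AVC hits its minimum where MC = AVC, at Q = 8, giving min AVC = 73 - 16·8 + 8^2 = $9.
With P < min AVC ($3 < $9), every unit sold adds to the loss.
Best response: produce nothing and absorb the $531 fixed cost.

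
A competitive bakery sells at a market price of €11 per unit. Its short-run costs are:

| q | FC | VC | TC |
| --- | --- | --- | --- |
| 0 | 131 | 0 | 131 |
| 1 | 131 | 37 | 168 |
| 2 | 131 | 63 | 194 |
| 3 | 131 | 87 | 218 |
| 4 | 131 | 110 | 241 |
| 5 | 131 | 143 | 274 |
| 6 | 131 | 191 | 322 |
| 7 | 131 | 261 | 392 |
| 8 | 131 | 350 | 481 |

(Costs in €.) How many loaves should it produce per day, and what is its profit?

Compute π = P·q − TC at each output: q=0: -131; q=1: -157; q=2: -172; q=3: -185; q=4: -197; q=5: -219; q=6: -256; q=7: -315; q=8: -393.
Profit is highest at q = 0. Equivalently, the lowest AVC in the table is 110/4 ≈ €27.50 at q = 4, and P = €11 falls below it — price never covers variable cost, so the firm shuts down and loses only its fixed cost.

q = 0 (shut down); profit = -€131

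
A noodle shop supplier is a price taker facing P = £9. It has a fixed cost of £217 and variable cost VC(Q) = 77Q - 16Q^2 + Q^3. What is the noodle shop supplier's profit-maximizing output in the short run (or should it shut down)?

Strip out fixed cost: VC = 77Q - 16Q^2 + Q^3. Then AVC = 77 - 16Q + Q^2 and MC = 77 - 32Q + 3Q^2.
AVC is minimized where dAVC/dQ = -16 + 2Q = 0, at Q = 8; min AVC = 77 - 16·8 + 8^2 = £13.
With P < min AVC (£9 < £13), every unit sold adds to the loss.
Shutting down limits the loss to fixed cost, £217.

Shut down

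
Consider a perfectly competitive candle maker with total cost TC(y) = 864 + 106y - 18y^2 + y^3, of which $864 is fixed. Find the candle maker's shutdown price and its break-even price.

Shutdown price = min AVC. AVC = 106 - 18y + y^2, with vertex at y = 9 and minimum $25.
ATC = 864/y + 106 - 18y + y^2. Setting dATC/dy = −864/y^2 − 18 + 2y = 0 gives y = 12 (since 2·12^3 − 18·12^2 = 864).
min ATC = 864/12 + 106 − 18·12 + 12^2 = $106. That is the break-even price.
For $25 ≤ P < $106 the firm produces at a loss; below $25 it shuts down.

Shutdown price = $25; break-even price = $106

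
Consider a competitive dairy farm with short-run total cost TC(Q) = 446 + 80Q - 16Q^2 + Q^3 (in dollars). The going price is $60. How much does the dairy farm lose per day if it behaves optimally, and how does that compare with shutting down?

AVC = 80 - 16Q + Q^2; min AVC = $16 at Q = 8. Since P = $60 ≥ min AVC, the firm produces.
MC = 80 - 32Q + 3Q^2. Setting P = MC and taking the root on the rising branch gives Q* = 10.
TR = 60·10 = 600. TC = 446 + 200 = 646. Profit = 600 − 646 = -$46.
That loss of $46 beats the $446 the firm would lose by shutting down; producing recovers $400 of fixed cost.

Profit = -$46 at Q = 10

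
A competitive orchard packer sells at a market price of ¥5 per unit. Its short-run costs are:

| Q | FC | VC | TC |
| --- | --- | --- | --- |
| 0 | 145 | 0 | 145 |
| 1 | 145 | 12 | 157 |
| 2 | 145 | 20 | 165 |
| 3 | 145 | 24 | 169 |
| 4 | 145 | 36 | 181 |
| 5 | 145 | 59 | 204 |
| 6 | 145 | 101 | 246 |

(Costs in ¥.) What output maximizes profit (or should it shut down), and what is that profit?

Q = 0 (shut down); profit = -¥145

Profit at each row (π = 5Q − TC): Q=0: -145; Q=1: -152; Q=2: -155; Q=3: -154; Q=4: -161; Q=5: -179; Q=6: -216.
Profit is highest at Q = 0. Equivalently, the lowest AVC in the table is 24/3 ≈ ¥8 at Q = 3, and P = ¥5 falls below it — price never covers variable cost, so the firm shuts down and loses only its fixed cost.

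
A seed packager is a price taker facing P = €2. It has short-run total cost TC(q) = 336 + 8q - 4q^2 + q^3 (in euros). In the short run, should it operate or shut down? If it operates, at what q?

From TC, MC = TC'(q) = 8 - 8q + 3q^2 and AVC = VC/q = 8 - 4q + q^2.
AVC is minimized where dAVC/dq = -4 + 2q = 0, at q = 2; min AVC = 8 - 4·2 + 2^2 = €4.
With P < min AVC (€2 < €4), every unit sold adds to the loss.
Shutting down limits the loss to fixed cost, €336.

Shut down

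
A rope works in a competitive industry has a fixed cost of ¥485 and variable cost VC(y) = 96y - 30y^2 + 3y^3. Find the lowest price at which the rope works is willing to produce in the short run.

Short-run supply begins at min AVC. From VC = 96y - 30y^2 + 3y^3, AVC = 96 - 30y + 3y^2.
At the minimum of AVC, MC = AVC. MC = 96 - 60y + 9y^2; setting MC = AVC gives 6y^2 - 30y = 0, so y = 5. min AVC = 21.
The firm shuts down for any P below ¥21.

¥21 per unit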